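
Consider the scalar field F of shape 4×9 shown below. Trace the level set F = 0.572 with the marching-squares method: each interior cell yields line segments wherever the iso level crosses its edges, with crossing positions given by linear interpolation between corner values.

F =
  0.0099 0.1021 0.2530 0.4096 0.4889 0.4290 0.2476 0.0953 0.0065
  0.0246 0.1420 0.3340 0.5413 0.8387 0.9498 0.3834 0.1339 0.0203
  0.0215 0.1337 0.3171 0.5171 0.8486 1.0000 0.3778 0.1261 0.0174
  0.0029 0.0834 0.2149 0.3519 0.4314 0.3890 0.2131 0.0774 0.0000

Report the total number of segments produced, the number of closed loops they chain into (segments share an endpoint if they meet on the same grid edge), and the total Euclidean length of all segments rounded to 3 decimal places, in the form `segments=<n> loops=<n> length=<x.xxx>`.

cell (0,3): code 0100 → (0.238,4.000)–(1.000,3.103)
cell (0,4): code 1100 → (0.275,5.000)–(0.238,4.000)
cell (0,5): code 1000 → (1.000,5.667)–(0.275,5.000)
cell (1,3): code 0110 → (1.000,3.103)–(2.000,3.166)
cell (1,5): code 1001 → (2.000,5.688)–(1.000,5.667)
cell (2,3): code 0010 → (2.000,3.166)–(2.663,4.000)
cell (2,4): code 0011 → (2.663,4.000)–(2.700,5.000)
cell (2,5): code 0001 → (2.700,5.000)–(2.000,5.688)
total: 8 segments, chained into 1 closed loop(s), length Σ = 8.213586

segments=8 loops=1 length=8.214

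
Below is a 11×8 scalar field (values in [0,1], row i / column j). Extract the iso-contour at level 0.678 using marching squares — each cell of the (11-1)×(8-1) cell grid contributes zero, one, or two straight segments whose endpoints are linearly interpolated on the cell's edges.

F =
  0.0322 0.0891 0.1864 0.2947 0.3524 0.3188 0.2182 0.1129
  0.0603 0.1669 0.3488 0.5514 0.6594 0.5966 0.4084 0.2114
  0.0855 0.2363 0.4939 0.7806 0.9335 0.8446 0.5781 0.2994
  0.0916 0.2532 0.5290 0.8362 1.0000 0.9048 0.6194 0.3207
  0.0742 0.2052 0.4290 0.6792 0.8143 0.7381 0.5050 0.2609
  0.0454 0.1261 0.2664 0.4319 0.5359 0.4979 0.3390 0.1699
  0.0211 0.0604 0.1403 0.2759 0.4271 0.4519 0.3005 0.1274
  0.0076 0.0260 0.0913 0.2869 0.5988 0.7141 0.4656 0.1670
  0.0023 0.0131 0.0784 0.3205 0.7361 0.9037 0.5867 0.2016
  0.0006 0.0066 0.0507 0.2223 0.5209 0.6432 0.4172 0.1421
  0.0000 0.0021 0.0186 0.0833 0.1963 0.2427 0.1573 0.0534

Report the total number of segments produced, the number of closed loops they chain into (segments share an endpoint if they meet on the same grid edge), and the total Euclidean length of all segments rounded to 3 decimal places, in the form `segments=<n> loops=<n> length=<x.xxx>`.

cell (1,2): code 0100 → (1.552,3.000)–(2.000,2.642)
cell (1,3): code 1100 → (1.068,4.000)–(1.552,3.000)
cell (1,4): code 1100 → (1.328,5.000)–(1.068,4.000)
cell (1,5): code 1000 → (2.000,5.625)–(1.328,5.000)
cell (2,2): code 0110 → (2.000,2.642)–(3.000,2.485)
cell (2,5): code 1001 → (3.000,5.795)–(2.000,5.625)
cell (3,2): code 0110 → (3.000,2.485)–(4.000,2.995)
cell (3,5): code 1001 → (4.000,5.258)–(3.000,5.795)
cell (4,2): code 0010 → (4.000,2.995)–(4.005,3.000)
cell (4,3): code 0011 → (4.005,3.000)–(4.490,4.000)
cell (4,4): code 0011 → (4.490,4.000)–(4.250,5.000)
cell (4,5): code 0001 → (4.250,5.000)–(4.000,5.258)
cell (6,4): code 0100 → (6.862,5.000)–(7.000,4.687)
cell (6,5): code 1000 → (7.000,5.145)–(6.862,5.000)
cell (7,3): code 0100 → (7.577,4.000)–(8.000,3.860)
cell (7,4): code 1110 → (7.000,4.687)–(7.577,4.000)
cell (7,5): code 1001 → (8.000,5.712)–(7.000,5.145)
cell (8,3): code 0010 → (8.000,3.860)–(8.270,4.000)
cell (8,4): code 0011 → (8.270,4.000)–(8.866,5.000)
cell (8,5): code 0001 → (8.866,5.000)–(8.000,5.712)
total: 20 segments, chained into 2 closed loop(s), length Σ = 16.049125

segments=20 loops=2 length=16.049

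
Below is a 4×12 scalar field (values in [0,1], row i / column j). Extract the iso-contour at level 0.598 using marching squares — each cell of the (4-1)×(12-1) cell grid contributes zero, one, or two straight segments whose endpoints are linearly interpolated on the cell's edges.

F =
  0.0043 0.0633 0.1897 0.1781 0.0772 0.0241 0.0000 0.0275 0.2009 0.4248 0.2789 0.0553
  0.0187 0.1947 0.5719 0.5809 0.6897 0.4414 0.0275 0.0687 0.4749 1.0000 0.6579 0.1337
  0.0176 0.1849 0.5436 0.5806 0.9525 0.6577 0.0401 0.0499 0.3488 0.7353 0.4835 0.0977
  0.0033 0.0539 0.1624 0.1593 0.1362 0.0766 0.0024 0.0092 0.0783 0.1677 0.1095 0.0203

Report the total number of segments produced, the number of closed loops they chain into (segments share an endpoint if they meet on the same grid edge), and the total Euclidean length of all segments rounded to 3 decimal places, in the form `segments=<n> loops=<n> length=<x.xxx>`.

segments=16 loops=2 length=11.392

cell (0,3): code 0100 → (0.850,4.000)–(1.000,3.157)
cell (0,4): code 1000 → (1.000,4.369)–(0.850,4.000)
cell (0,8): code 0100 → (0.301,9.000)–(1.000,8.234)
cell (0,9): code 1100 → (0.842,10.000)–(0.301,9.000)
cell (0,10): code 1000 → (1.000,10.114)–(0.842,10.000)
cell (1,3): code 0110 → (1.000,3.157)–(2.000,3.047)
cell (1,4): code 1101 → (1.724,5.000)–(1.000,4.369)
cell (1,5): code 1000 → (2.000,5.097)–(1.724,5.000)
cell (1,8): code 0110 → (1.000,8.234)–(2.000,8.645)
cell (1,9): code 1011 → (2.000,9.545)–(1.343,10.000)
cell (1,10): code 0001 → (1.343,10.000)–(1.000,10.114)
cell (2,3): code 0010 → (2.000,3.047)–(2.434,4.000)
cell (2,4): code 0011 → (2.434,4.000)–(2.103,5.000)
cell (2,5): code 0001 → (2.103,5.000)–(2.000,5.097)
cell (2,8): code 0010 → (2.000,8.645)–(2.242,9.000)
cell (2,9): code 0001 → (2.242,9.000)–(2.000,9.545)
total: 16 segments, chained into 2 closed loop(s), length Σ = 11.391620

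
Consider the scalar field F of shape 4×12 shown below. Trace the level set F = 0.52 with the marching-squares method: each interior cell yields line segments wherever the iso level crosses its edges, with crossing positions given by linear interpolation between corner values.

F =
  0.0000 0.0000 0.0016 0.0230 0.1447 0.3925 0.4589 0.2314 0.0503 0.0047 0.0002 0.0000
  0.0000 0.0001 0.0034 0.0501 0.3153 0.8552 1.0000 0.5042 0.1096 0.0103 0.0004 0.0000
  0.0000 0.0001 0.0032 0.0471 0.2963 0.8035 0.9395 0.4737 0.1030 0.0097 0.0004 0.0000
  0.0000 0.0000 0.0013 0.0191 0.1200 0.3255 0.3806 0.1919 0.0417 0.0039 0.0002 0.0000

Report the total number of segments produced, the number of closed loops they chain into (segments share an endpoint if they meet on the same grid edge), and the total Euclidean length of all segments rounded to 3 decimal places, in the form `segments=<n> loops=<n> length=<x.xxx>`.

segments=8 loops=1 length=8.284

cell (0,4): code 0100 → (0.276,5.000)–(1.000,4.379)
cell (0,5): code 1100 → (0.113,6.000)–(0.276,5.000)
cell (0,6): code 1000 → (1.000,6.968)–(0.113,6.000)
cell (1,4): code 0110 → (1.000,4.379)–(2.000,4.441)
cell (1,6): code 1001 → (2.000,6.901)–(1.000,6.968)
cell (2,4): code 0010 → (2.000,4.441)–(2.593,5.000)
cell (2,5): code 0011 → (2.593,5.000)–(2.751,6.000)
cell (2,6): code 0001 → (2.751,6.000)–(2.000,6.901)
total: 8 segments, chained into 1 closed loop(s), length Σ = 8.284178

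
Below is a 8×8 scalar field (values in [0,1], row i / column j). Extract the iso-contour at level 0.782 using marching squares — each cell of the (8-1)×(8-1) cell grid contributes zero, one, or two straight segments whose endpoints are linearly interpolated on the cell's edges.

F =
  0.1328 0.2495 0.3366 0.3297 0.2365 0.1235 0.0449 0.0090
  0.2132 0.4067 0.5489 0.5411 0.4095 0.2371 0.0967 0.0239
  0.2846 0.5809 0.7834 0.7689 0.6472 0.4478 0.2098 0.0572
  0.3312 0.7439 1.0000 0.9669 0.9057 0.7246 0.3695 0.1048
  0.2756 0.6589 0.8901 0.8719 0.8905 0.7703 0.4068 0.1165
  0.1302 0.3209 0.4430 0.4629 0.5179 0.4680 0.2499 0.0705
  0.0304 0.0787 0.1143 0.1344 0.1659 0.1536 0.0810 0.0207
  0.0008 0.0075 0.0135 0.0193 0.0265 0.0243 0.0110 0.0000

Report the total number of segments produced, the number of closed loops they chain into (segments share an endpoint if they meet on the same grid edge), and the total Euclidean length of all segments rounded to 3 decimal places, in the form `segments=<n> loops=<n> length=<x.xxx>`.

segments=12 loops=1 length=9.826

cell (1,1): code 0100 → (1.994,2.000)–(2.000,1.993)
cell (1,2): code 1000 → (2.000,2.097)–(1.994,2.000)
cell (2,1): code 0110 → (2.000,1.993)–(3.000,1.149)
cell (2,2): code 1101 → (2.066,3.000)–(2.000,2.097)
cell (2,3): code 1100 → (2.521,4.000)–(2.066,3.000)
cell (2,4): code 1000 → (3.000,4.683)–(2.521,4.000)
cell (3,1): code 0110 → (3.000,1.149)–(4.000,1.532)
cell (3,4): code 1001 → (4.000,4.903)–(3.000,4.683)
cell (4,1): code 0010 → (4.000,1.532)–(4.242,2.000)
cell (4,2): code 0011 → (4.242,2.000)–(4.220,3.000)
cell (4,3): code 0011 → (4.220,3.000)–(4.291,4.000)
cell (4,4): code 0001 → (4.291,4.000)–(4.000,4.903)
total: 12 segments, chained into 1 closed loop(s), length Σ = 9.825811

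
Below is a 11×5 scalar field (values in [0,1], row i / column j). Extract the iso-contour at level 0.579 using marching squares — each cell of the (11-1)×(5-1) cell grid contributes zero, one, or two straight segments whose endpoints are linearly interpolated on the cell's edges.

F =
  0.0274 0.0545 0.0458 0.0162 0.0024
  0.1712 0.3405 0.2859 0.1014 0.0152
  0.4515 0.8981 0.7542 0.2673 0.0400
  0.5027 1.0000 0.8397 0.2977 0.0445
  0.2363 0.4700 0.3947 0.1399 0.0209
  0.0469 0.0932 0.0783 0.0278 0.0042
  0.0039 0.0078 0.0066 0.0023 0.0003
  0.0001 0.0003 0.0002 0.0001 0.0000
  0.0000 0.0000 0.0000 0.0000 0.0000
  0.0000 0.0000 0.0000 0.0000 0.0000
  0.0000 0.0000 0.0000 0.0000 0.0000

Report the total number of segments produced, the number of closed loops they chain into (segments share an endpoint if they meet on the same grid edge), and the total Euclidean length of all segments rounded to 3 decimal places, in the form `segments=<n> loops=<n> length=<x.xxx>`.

cell (1,0): code 0100 → (1.428,1.000)–(2.000,0.285)
cell (1,1): code 1100 → (1.626,2.000)–(1.428,1.000)
cell (1,2): code 1000 → (2.000,2.360)–(1.626,2.000)
cell (2,0): code 0110 → (2.000,0.285)–(3.000,0.153)
cell (2,2): code 1001 → (3.000,2.481)–(2.000,2.360)
cell (3,0): code 0010 → (3.000,0.153)–(3.794,1.000)
cell (3,1): code 0011 → (3.794,1.000)–(3.586,2.000)
cell (3,2): code 0001 → (3.586,2.000)–(3.000,2.481)
total: 8 segments, chained into 1 closed loop(s), length Σ = 7.410347

segments=8 loops=1 length=7.410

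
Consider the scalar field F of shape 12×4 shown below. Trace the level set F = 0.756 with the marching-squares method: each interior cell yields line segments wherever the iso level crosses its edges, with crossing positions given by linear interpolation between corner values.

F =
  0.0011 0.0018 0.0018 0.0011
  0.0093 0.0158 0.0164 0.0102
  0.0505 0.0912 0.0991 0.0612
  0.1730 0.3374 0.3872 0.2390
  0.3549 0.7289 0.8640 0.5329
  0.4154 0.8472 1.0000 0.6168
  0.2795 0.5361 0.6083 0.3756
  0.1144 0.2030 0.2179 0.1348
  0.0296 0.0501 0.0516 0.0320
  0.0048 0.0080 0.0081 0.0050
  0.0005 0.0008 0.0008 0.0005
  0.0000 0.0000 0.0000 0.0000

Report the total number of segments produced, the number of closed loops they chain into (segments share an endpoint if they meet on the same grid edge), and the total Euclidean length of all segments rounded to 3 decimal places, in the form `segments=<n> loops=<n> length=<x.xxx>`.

segments=8 loops=1 length=5.684

cell (3,1): code 0100 → (3.773,2.000)–(4.000,1.201)
cell (3,2): code 1000 → (4.000,2.326)–(3.773,2.000)
cell (4,0): code 0100 → (4.229,1.000)–(5.000,0.789)
cell (4,1): code 1110 → (4.000,1.201)–(4.229,1.000)
cell (4,2): code 1001 → (5.000,2.637)–(4.000,2.326)
cell (5,0): code 0010 → (5.000,0.789)–(5.293,1.000)
cell (5,1): code 0011 → (5.293,1.000)–(5.623,2.000)
cell (5,2): code 0001 → (5.623,2.000)–(5.000,2.637)
total: 8 segments, chained into 1 closed loop(s), length Σ = 5.683992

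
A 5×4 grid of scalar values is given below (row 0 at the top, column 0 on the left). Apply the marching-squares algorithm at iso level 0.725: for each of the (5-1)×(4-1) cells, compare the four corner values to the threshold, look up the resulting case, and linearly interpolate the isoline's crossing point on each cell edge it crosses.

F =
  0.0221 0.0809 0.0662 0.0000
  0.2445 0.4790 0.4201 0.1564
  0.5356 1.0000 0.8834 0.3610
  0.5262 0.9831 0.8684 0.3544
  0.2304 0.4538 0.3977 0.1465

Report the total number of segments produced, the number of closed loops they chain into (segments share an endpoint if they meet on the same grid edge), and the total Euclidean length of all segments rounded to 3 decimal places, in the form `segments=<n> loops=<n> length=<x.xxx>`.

segments=8 loops=1 length=6.444

cell (1,0): code 0100 → (1.472,1.000)–(2.000,0.408)
cell (1,1): code 1100 → (1.658,2.000)–(1.472,1.000)
cell (1,2): code 1000 → (2.000,2.303)–(1.658,2.000)
cell (2,0): code 0110 → (2.000,0.408)–(3.000,0.435)
cell (2,2): code 1001 → (3.000,2.279)–(2.000,2.303)
cell (3,0): code 0010 → (3.000,0.435)–(3.488,1.000)
cell (3,1): code 0011 → (3.488,1.000)–(3.305,2.000)
cell (3,2): code 0001 → (3.305,2.000)–(3.000,2.279)
total: 8 segments, chained into 1 closed loop(s), length Σ = 6.443989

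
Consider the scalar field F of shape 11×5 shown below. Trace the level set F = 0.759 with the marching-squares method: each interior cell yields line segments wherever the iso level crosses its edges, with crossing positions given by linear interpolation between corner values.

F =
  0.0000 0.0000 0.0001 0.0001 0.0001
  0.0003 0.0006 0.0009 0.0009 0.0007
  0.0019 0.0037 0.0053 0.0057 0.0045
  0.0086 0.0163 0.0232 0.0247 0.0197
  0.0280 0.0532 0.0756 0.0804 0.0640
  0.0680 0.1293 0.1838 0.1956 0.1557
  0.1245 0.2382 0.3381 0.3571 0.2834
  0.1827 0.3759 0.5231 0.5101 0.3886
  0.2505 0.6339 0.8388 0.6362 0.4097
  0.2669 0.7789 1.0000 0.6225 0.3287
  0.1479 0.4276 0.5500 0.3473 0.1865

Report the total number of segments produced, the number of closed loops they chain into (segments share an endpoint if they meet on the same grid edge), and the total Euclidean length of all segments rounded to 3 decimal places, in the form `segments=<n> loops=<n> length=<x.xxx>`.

segments=8 loops=1 length=5.172

cell (7,1): code 0100 → (7.747,2.000)–(8.000,1.611)
cell (7,2): code 1000 → (8.000,2.394)–(7.747,2.000)
cell (8,0): code 0100 → (8.863,1.000)–(9.000,0.961)
cell (8,1): code 1110 → (8.000,1.611)–(8.863,1.000)
cell (8,2): code 1001 → (9.000,2.638)–(8.000,2.394)
cell (9,0): code 0010 → (9.000,0.961)–(9.057,1.000)
cell (9,1): code 0011 → (9.057,1.000)–(9.536,2.000)
cell (9,2): code 0001 → (9.536,2.000)–(9.000,2.638)
total: 8 segments, chained into 1 closed loop(s), length Σ = 5.172107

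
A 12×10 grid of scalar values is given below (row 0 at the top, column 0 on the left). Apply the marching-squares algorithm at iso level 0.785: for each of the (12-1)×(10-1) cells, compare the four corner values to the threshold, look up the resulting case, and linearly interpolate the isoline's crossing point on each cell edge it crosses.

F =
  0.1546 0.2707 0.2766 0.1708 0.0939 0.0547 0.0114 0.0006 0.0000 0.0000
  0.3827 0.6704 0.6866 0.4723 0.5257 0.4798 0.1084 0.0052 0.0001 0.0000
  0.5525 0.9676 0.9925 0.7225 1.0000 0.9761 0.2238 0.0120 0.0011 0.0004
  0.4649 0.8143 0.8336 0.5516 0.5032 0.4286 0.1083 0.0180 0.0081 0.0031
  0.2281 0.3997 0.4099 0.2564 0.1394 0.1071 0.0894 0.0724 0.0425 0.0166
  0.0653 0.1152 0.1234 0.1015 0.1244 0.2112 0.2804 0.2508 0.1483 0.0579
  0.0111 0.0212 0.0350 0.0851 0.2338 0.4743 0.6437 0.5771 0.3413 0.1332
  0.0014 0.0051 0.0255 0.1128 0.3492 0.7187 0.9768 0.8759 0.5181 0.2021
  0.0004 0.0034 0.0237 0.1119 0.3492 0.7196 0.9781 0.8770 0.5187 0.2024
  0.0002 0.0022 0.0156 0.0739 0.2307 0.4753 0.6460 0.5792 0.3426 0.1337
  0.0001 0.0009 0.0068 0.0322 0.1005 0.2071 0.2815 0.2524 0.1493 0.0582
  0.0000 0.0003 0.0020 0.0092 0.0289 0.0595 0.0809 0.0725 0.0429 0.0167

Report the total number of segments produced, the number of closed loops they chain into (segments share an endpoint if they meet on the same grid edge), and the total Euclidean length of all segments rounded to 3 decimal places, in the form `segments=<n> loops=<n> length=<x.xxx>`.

segments=22 loops=3 length=17.767

cell (1,0): code 0100 → (1.386,1.000)–(2.000,0.560)
cell (1,1): code 1100 → (1.322,2.000)–(1.386,1.000)
cell (1,2): code 1000 → (2.000,2.769)–(1.322,2.000)
cell (1,3): code 0100 → (1.547,4.000)–(2.000,3.225)
cell (1,4): code 1100 → (1.615,5.000)–(1.547,4.000)
cell (1,5): code 1000 → (2.000,5.254)–(1.615,5.000)
cell (2,0): code 0110 → (2.000,0.560)–(3.000,0.916)
cell (2,2): code 1001 → (3.000,2.172)–(2.000,2.769)
cell (2,3): code 0010 → (2.000,3.225)–(2.433,4.000)
cell (2,4): code 0011 → (2.433,4.000)–(2.349,5.000)
cell (2,5): code 0001 → (2.349,5.000)–(2.000,5.254)
cell (3,0): code 0010 → (3.000,0.916)–(3.071,1.000)
cell (3,1): code 0011 → (3.071,1.000)–(3.115,2.000)
cell (3,2): code 0001 → (3.115,2.000)–(3.000,2.172)
cell (6,5): code 0100 → (6.424,6.000)–(7.000,5.257)
cell (6,6): code 1100 → (6.696,7.000)–(6.424,6.000)
cell (6,7): code 1000 → (7.000,7.254)–(6.696,7.000)
cell (7,5): code 0110 → (7.000,5.257)–(8.000,5.253)
cell (7,7): code 1001 → (8.000,7.257)–(7.000,7.254)
cell (8,5): code 0010 → (8.000,5.253)–(8.581,6.000)
cell (8,6): code 0011 → (8.581,6.000)–(8.309,7.000)
cell (8,7): code 0001 → (8.309,7.000)–(8.000,7.257)
total: 22 segments, chained into 3 closed loop(s), length Σ = 17.767491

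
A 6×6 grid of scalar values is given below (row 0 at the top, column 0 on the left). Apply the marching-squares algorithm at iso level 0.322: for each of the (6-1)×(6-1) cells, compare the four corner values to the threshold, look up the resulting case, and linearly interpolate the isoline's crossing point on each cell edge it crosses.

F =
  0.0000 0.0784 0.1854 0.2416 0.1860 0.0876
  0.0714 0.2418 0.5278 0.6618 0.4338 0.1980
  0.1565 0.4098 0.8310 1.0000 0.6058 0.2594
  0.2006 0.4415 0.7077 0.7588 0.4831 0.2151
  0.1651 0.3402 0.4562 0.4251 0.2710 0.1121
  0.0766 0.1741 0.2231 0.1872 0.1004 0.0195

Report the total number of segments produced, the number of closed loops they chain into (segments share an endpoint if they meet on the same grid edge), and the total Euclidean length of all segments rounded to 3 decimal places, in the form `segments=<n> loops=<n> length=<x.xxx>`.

segments=16 loops=1 length=13.462

cell (0,1): code 0100 → (0.399,2.000)–(1.000,1.280)
cell (0,2): code 1100 → (0.191,3.000)–(0.399,2.000)
cell (0,3): code 1100 → (0.549,4.000)–(0.191,3.000)
cell (0,4): code 1000 → (1.000,4.474)–(0.549,4.000)
cell (1,0): code 0100 → (1.477,1.000)–(2.000,0.653)
cell (1,1): code 1110 → (1.000,1.280)–(1.477,1.000)
cell (1,4): code 1001 → (2.000,4.819)–(1.000,4.474)
cell (2,0): code 0110 → (2.000,0.653)–(3.000,0.504)
cell (2,4): code 1001 → (3.000,4.601)–(2.000,4.819)
cell (3,0): code 0110 → (3.000,0.504)–(4.000,0.896)
cell (3,3): code 1011 → (4.000,3.669)–(3.760,4.000)
cell (3,4): code 0001 → (3.760,4.000)–(3.000,4.601)
cell (4,0): code 0010 → (4.000,0.896)–(4.110,1.000)
cell (4,1): code 0011 → (4.110,1.000)–(4.576,2.000)
cell (4,2): code 0011 → (4.576,2.000)–(4.433,3.000)
cell (4,3): code 0001 → (4.433,3.000)–(4.000,3.669)
total: 16 segments, chained into 1 closed loop(s), length Σ = 13.462066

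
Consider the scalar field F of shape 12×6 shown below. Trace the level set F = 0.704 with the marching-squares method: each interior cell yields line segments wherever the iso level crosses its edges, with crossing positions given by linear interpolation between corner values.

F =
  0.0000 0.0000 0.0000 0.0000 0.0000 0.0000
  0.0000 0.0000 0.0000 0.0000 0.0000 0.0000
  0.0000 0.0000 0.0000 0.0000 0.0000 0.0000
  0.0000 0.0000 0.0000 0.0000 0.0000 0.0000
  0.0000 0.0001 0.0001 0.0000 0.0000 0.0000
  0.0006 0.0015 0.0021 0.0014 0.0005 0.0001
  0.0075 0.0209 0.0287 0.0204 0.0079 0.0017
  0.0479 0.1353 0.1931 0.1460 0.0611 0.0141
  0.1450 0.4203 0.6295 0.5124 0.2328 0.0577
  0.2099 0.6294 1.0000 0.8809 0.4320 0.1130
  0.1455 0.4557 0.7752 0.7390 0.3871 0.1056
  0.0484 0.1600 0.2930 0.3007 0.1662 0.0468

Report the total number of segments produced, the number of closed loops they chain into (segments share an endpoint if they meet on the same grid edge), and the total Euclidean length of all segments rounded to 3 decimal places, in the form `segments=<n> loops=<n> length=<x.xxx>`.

segments=8 loops=1 length=6.394

cell (8,1): code 0100 → (8.201,2.000)–(9.000,1.201)
cell (8,2): code 1100 → (8.520,3.000)–(8.201,2.000)
cell (8,3): code 1000 → (9.000,3.394)–(8.520,3.000)
cell (9,1): code 0110 → (9.000,1.201)–(10.000,1.777)
cell (9,3): code 1001 → (10.000,3.099)–(9.000,3.394)
cell (10,1): code 0010 → (10.000,1.777)–(10.148,2.000)
cell (10,2): code 0011 → (10.148,2.000)–(10.080,3.000)
cell (10,3): code 0001 → (10.080,3.000)–(10.000,3.099)
total: 8 segments, chained into 1 closed loop(s), length Σ = 6.394007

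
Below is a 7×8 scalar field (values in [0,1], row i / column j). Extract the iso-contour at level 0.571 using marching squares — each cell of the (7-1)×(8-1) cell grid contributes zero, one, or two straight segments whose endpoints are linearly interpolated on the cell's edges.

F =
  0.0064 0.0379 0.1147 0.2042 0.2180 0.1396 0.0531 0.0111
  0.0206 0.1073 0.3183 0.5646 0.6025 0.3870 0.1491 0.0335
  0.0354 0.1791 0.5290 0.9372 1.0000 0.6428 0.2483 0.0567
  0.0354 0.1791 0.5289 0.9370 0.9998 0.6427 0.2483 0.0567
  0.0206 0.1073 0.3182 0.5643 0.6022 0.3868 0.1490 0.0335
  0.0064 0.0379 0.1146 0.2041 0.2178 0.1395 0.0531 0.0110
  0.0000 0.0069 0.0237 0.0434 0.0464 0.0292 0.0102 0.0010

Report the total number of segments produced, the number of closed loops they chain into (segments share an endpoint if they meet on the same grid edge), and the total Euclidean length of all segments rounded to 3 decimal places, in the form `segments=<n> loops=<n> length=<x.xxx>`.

cell (0,3): code 0100 → (0.918,4.000)–(1.000,3.169)
cell (0,4): code 1000 → (1.000,4.146)–(0.918,4.000)
cell (1,2): code 0100 → (1.017,3.000)–(2.000,2.103)
cell (1,3): code 1110 → (1.000,3.169)–(1.017,3.000)
cell (1,4): code 1101 → (1.719,5.000)–(1.000,4.146)
cell (1,5): code 1000 → (2.000,5.182)–(1.719,5.000)
cell (2,2): code 0110 → (2.000,2.103)–(3.000,2.103)
cell (2,5): code 1001 → (3.000,5.182)–(2.000,5.182)
cell (3,2): code 0010 → (3.000,2.103)–(3.982,3.000)
cell (3,3): code 0111 → (3.982,3.000)–(4.000,3.177)
cell (3,4): code 1011 → (4.000,4.145)–(3.280,5.000)
cell (3,5): code 0001 → (3.280,5.000)–(3.000,5.182)
cell (4,3): code 0010 → (4.000,3.177)–(4.081,4.000)
cell (4,4): code 0001 → (4.081,4.000)–(4.000,4.145)
total: 14 segments, chained into 1 closed loop(s), length Σ = 9.906758

segments=14 loops=1 length=9.907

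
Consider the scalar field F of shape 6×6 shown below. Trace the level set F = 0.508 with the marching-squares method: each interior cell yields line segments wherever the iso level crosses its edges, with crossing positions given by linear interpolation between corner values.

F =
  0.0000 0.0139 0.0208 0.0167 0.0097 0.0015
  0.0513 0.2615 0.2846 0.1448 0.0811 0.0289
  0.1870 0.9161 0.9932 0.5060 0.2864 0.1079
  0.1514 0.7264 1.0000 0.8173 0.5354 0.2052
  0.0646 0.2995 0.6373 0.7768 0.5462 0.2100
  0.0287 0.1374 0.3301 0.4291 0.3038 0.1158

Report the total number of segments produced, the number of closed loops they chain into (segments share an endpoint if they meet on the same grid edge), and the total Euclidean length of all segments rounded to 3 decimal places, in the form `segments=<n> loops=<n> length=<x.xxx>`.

segments=14 loops=1 length=10.967

cell (1,0): code 0100 → (1.377,1.000)–(2.000,0.440)
cell (1,1): code 1100 → (1.315,2.000)–(1.377,1.000)
cell (1,2): code 1000 → (2.000,2.996)–(1.315,2.000)
cell (2,0): code 0110 → (2.000,0.440)–(3.000,0.620)
cell (2,2): code 1101 → (2.006,3.000)–(2.000,2.996)
cell (2,3): code 1100 → (2.890,4.000)–(2.006,3.000)
cell (2,4): code 1000 → (3.000,4.083)–(2.890,4.000)
cell (3,0): code 0010 → (3.000,0.620)–(3.512,1.000)
cell (3,1): code 0111 → (3.512,1.000)–(4.000,1.617)
cell (3,4): code 1001 → (4.000,4.114)–(3.000,4.083)
cell (4,1): code 0010 → (4.000,1.617)–(4.421,2.000)
cell (4,2): code 0011 → (4.421,2.000)–(4.773,3.000)
cell (4,3): code 0011 → (4.773,3.000)–(4.158,4.000)
cell (4,4): code 0001 → (4.158,4.000)–(4.000,4.114)
total: 14 segments, chained into 1 closed loop(s), length Σ = 10.966572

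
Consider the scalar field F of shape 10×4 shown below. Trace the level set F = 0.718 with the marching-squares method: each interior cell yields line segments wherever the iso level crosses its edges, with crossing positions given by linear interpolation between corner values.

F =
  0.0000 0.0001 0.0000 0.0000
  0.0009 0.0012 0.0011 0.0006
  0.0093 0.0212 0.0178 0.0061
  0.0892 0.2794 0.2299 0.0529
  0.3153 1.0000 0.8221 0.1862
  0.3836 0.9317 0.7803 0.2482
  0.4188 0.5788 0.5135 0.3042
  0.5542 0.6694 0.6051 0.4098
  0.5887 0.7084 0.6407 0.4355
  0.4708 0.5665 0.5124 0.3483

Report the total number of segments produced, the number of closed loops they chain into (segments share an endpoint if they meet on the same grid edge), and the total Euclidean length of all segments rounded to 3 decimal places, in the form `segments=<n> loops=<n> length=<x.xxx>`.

cell (3,0): code 0100 → (3.609,1.000)–(4.000,0.588)
cell (3,1): code 1100 → (3.824,2.000)–(3.609,1.000)
cell (3,2): code 1000 → (4.000,2.164)–(3.824,2.000)
cell (4,0): code 0110 → (4.000,0.588)–(5.000,0.610)
cell (4,2): code 1001 → (5.000,2.117)–(4.000,2.164)
cell (5,0): code 0010 → (5.000,0.610)–(5.606,1.000)
cell (5,1): code 0011 → (5.606,1.000)–(5.234,2.000)
cell (5,2): code 0001 → (5.234,2.000)–(5.000,2.117)
total: 8 segments, chained into 1 closed loop(s), length Σ = 5.881037

segments=8 loops=1 length=5.881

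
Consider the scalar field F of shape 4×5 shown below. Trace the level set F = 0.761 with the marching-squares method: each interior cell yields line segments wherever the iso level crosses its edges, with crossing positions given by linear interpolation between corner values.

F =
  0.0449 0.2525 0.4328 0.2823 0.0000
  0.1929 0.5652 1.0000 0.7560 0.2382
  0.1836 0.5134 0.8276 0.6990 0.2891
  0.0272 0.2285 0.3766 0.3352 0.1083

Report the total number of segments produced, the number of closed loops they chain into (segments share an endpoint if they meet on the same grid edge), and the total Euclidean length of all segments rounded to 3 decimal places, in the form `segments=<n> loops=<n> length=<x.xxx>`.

cell (0,1): code 0100 → (0.579,2.000)–(1.000,1.450)
cell (0,2): code 1000 → (1.000,2.980)–(0.579,2.000)
cell (1,1): code 0110 → (1.000,1.450)–(2.000,1.788)
cell (1,2): code 1001 → (2.000,2.518)–(1.000,2.980)
cell (2,1): code 0010 → (2.000,1.788)–(2.148,2.000)
cell (2,2): code 0001 → (2.148,2.000)–(2.000,2.518)
total: 6 segments, chained into 1 closed loop(s), length Σ = 4.712652

segments=6 loops=1 length=4.713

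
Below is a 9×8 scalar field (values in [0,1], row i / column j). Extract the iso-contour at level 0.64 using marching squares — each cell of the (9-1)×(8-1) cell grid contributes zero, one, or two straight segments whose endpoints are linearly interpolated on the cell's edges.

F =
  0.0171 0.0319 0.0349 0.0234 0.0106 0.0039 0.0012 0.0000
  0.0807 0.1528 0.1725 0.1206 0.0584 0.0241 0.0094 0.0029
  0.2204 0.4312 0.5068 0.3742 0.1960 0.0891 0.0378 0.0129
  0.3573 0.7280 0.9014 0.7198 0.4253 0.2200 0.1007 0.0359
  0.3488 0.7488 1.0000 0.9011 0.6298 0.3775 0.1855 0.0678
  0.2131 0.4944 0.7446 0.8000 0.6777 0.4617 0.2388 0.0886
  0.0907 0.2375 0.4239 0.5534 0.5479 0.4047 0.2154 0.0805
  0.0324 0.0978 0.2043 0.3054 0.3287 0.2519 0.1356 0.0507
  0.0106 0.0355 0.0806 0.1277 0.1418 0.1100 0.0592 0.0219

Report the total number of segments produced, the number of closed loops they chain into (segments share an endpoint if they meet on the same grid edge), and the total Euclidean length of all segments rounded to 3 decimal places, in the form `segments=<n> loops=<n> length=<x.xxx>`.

segments=14 loops=1 length=10.434

cell (2,0): code 0100 → (2.704,1.000)–(3.000,0.763)
cell (2,1): code 1100 → (2.338,2.000)–(2.704,1.000)
cell (2,2): code 1100 → (2.769,3.000)–(2.338,2.000)
cell (2,3): code 1000 → (3.000,3.271)–(2.769,3.000)
cell (3,0): code 0110 → (3.000,0.763)–(4.000,0.728)
cell (3,3): code 1001 → (4.000,3.962)–(3.000,3.271)
cell (4,0): code 0010 → (4.000,0.728)–(4.428,1.000)
cell (4,1): code 0111 → (4.428,1.000)–(5.000,1.582)
cell (4,3): code 1101 → (4.213,4.000)–(4.000,3.962)
cell (4,4): code 1000 → (5.000,4.175)–(4.213,4.000)
cell (5,1): code 0010 → (5.000,1.582)–(5.326,2.000)
cell (5,2): code 0011 → (5.326,2.000)–(5.649,3.000)
cell (5,3): code 0011 → (5.649,3.000)–(5.290,4.000)
cell (5,4): code 0001 → (5.290,4.000)–(5.000,4.175)
total: 14 segments, chained into 1 closed loop(s), length Σ = 10.433799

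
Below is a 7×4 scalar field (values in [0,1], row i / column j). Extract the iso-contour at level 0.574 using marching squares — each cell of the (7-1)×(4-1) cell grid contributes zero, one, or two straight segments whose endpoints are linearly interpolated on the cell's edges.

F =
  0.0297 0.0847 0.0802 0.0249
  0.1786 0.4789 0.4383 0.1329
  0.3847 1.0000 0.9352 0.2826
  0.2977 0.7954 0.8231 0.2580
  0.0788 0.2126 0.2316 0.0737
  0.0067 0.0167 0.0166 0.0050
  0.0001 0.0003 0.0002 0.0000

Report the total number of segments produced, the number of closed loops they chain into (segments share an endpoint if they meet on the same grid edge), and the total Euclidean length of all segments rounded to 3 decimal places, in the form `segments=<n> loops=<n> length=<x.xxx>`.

cell (1,0): code 0100 → (1.182,1.000)–(2.000,0.308)
cell (1,1): code 1100 → (1.273,2.000)–(1.182,1.000)
cell (1,2): code 1000 → (2.000,2.553)–(1.273,2.000)
cell (2,0): code 0110 → (2.000,0.308)–(3.000,0.555)
cell (2,2): code 1001 → (3.000,2.441)–(2.000,2.553)
cell (3,0): code 0010 → (3.000,0.555)–(3.380,1.000)
cell (3,1): code 0011 → (3.380,1.000)–(3.421,2.000)
cell (3,2): code 0001 → (3.421,2.000)–(3.000,2.441)
total: 8 segments, chained into 1 closed loop(s), length Σ = 7.220991

segments=8 loops=1 length=7.221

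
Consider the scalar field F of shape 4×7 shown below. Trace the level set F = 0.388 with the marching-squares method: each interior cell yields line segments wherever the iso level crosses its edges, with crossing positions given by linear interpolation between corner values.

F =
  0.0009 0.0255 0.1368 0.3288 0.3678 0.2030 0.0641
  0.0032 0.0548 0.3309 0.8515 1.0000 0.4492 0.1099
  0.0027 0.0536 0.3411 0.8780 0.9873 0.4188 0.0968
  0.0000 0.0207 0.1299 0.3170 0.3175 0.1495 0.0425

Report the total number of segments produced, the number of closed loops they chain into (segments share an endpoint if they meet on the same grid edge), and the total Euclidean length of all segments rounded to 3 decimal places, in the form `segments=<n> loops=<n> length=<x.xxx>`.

cell (0,2): code 0100 → (0.113,3.000)–(1.000,2.110)
cell (0,3): code 1100 → (0.032,4.000)–(0.113,3.000)
cell (0,4): code 1100 → (0.751,5.000)–(0.032,4.000)
cell (0,5): code 1000 → (1.000,5.180)–(0.751,5.000)
cell (1,2): code 0110 → (1.000,2.110)–(2.000,2.087)
cell (1,5): code 1001 → (2.000,5.096)–(1.000,5.180)
cell (2,2): code 0010 → (2.000,2.087)–(2.873,3.000)
cell (2,3): code 0011 → (2.873,3.000)–(2.895,4.000)
cell (2,4): code 0011 → (2.895,4.000)–(2.114,5.000)
cell (2,5): code 0001 → (2.114,5.000)–(2.000,5.096)
total: 10 segments, chained into 1 closed loop(s), length Σ = 9.483793

segments=10 loops=1 length=9.484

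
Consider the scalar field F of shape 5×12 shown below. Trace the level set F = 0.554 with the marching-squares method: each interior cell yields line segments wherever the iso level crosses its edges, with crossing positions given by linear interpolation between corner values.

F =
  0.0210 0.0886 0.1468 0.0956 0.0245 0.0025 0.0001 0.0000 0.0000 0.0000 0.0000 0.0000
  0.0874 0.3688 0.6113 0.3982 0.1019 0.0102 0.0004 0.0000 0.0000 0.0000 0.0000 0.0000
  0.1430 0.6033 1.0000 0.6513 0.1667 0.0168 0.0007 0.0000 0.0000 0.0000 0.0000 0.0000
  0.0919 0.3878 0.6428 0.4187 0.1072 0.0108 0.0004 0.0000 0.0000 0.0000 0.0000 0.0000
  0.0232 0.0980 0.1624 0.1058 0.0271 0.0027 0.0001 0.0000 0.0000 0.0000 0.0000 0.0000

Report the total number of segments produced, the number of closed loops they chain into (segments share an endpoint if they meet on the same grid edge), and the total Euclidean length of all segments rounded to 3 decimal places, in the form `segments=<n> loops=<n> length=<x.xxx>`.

cell (0,1): code 0100 → (0.877,2.000)–(1.000,1.764)
cell (0,2): code 1000 → (1.000,2.269)–(0.877,2.000)
cell (1,0): code 0100 → (1.790,1.000)–(2.000,0.893)
cell (1,1): code 1110 → (1.000,1.764)–(1.790,1.000)
cell (1,2): code 1101 → (1.616,3.000)–(1.000,2.269)
cell (1,3): code 1000 → (2.000,3.201)–(1.616,3.000)
cell (2,0): code 0010 → (2.000,0.893)–(2.229,1.000)
cell (2,1): code 0111 → (2.229,1.000)–(3.000,1.652)
cell (2,2): code 1011 → (3.000,2.396)–(2.418,3.000)
cell (2,3): code 0001 → (2.418,3.000)–(2.000,3.201)
cell (3,1): code 0010 → (3.000,1.652)–(3.185,2.000)
cell (3,2): code 0001 → (3.185,2.000)–(3.000,2.396)
total: 12 segments, chained into 1 closed loop(s), length Σ = 6.682639

segments=12 loops=1 length=6.683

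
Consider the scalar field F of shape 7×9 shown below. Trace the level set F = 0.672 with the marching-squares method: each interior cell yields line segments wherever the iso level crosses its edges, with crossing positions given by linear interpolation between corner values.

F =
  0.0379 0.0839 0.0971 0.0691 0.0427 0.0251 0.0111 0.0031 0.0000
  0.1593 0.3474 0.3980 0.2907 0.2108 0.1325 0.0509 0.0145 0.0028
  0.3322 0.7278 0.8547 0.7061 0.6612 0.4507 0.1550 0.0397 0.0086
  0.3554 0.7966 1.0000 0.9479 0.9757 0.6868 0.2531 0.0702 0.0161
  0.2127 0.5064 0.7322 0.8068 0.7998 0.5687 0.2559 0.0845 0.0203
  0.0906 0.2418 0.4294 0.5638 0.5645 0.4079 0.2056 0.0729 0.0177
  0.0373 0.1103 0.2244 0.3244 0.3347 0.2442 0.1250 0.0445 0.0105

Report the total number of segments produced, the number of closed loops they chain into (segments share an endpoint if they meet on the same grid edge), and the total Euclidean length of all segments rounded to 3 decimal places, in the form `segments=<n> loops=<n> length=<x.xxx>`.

cell (1,0): code 0100 → (1.853,1.000)–(2.000,0.859)
cell (1,1): code 1100 → (1.600,2.000)–(1.853,1.000)
cell (1,2): code 1100 → (1.918,3.000)–(1.600,2.000)
cell (1,3): code 1000 → (2.000,3.759)–(1.918,3.000)
cell (2,0): code 0110 → (2.000,0.859)–(3.000,0.718)
cell (2,3): code 1101 → (2.034,4.000)–(2.000,3.759)
cell (2,4): code 1100 → (2.937,5.000)–(2.034,4.000)
cell (2,5): code 1000 → (3.000,5.034)–(2.937,5.000)
cell (3,0): code 0010 → (3.000,0.718)–(3.429,1.000)
cell (3,1): code 0111 → (3.429,1.000)–(4.000,1.733)
cell (3,4): code 1011 → (4.000,4.553)–(3.125,5.000)
cell (3,5): code 0001 → (3.125,5.000)–(3.000,5.034)
cell (4,1): code 0010 → (4.000,1.733)–(4.199,2.000)
cell (4,2): code 0011 → (4.199,2.000)–(4.555,3.000)
cell (4,3): code 0011 → (4.555,3.000)–(4.543,4.000)
cell (4,4): code 0001 → (4.543,4.000)–(4.000,4.553)
total: 16 segments, chained into 1 closed loop(s), length Σ = 11.444489

segments=16 loops=1 length=11.444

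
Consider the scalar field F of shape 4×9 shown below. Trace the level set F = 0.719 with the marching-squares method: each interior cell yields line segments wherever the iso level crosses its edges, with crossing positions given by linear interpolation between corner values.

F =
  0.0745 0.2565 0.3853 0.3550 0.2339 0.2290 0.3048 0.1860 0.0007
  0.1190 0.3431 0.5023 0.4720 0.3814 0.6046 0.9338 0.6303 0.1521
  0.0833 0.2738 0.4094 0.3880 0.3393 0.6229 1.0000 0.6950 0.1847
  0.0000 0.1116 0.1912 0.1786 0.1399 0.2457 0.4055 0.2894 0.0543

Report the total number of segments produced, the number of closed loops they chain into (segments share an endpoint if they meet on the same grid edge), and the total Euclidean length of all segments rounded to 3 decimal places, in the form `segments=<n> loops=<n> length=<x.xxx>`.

cell (0,5): code 0100 → (0.659,6.000)–(1.000,5.348)
cell (0,6): code 1000 → (1.000,6.708)–(0.659,6.000)
cell (1,5): code 0110 → (1.000,5.348)–(2.000,5.255)
cell (1,6): code 1001 → (2.000,6.921)–(1.000,6.708)
cell (2,5): code 0010 → (2.000,5.255)–(2.473,6.000)
cell (2,6): code 0001 → (2.473,6.000)–(2.000,6.921)
total: 6 segments, chained into 1 closed loop(s), length Σ = 5.467024

segments=6 loops=1 length=5.467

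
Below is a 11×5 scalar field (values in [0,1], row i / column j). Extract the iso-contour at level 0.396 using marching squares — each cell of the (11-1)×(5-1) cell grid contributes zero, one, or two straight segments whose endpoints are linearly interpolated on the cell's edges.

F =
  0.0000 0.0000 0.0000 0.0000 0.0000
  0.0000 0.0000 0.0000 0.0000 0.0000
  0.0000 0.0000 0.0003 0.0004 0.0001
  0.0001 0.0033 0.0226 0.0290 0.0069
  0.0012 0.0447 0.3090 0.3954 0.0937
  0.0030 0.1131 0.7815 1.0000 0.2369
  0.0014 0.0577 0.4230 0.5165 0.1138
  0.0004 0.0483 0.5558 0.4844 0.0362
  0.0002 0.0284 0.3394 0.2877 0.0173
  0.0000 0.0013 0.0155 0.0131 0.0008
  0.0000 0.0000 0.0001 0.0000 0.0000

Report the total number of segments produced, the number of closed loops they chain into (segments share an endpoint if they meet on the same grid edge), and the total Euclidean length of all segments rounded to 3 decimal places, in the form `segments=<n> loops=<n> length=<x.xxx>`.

cell (4,1): code 0100 → (4.184,2.000)–(5.000,1.423)
cell (4,2): code 1100 → (4.001,3.000)–(4.184,2.000)
cell (4,3): code 1000 → (5.000,3.792)–(4.001,3.000)
cell (5,1): code 0110 → (5.000,1.423)–(6.000,1.926)
cell (5,3): code 1001 → (6.000,3.299)–(5.000,3.792)
cell (6,1): code 0110 → (6.000,1.926)–(7.000,1.685)
cell (6,3): code 1001 → (7.000,3.197)–(6.000,3.299)
cell (7,1): code 0010 → (7.000,1.685)–(7.738,2.000)
cell (7,2): code 0011 → (7.738,2.000)–(7.449,3.000)
cell (7,3): code 0001 → (7.449,3.000)–(7.000,3.197)
total: 10 segments, chained into 1 closed loop(s), length Σ = 9.892554

segments=10 loops=1 length=9.893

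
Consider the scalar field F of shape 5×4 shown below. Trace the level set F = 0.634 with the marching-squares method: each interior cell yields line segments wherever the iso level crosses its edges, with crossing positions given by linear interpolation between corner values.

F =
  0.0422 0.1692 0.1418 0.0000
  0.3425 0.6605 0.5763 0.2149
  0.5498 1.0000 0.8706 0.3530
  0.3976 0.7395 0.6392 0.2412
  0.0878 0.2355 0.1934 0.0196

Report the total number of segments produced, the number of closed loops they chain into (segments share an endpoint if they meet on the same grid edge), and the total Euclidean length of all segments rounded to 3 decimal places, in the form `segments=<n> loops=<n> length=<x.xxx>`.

segments=10 loops=1 length=6.918

cell (0,0): code 0100 → (0.946,1.000)–(1.000,0.917)
cell (0,1): code 1000 → (1.000,1.315)–(0.946,1.000)
cell (1,0): code 0110 → (1.000,0.917)–(2.000,0.187)
cell (1,1): code 1101 → (1.196,2.000)–(1.000,1.315)
cell (1,2): code 1000 → (2.000,2.457)–(1.196,2.000)
cell (2,0): code 0110 → (2.000,0.187)–(3.000,0.691)
cell (2,2): code 1001 → (3.000,2.013)–(2.000,2.457)
cell (3,0): code 0010 → (3.000,0.691)–(3.209,1.000)
cell (3,1): code 0011 → (3.209,1.000)–(3.012,2.000)
cell (3,2): code 0001 → (3.012,2.000)–(3.000,2.013)
total: 10 segments, chained into 1 closed loop(s), length Σ = 6.917947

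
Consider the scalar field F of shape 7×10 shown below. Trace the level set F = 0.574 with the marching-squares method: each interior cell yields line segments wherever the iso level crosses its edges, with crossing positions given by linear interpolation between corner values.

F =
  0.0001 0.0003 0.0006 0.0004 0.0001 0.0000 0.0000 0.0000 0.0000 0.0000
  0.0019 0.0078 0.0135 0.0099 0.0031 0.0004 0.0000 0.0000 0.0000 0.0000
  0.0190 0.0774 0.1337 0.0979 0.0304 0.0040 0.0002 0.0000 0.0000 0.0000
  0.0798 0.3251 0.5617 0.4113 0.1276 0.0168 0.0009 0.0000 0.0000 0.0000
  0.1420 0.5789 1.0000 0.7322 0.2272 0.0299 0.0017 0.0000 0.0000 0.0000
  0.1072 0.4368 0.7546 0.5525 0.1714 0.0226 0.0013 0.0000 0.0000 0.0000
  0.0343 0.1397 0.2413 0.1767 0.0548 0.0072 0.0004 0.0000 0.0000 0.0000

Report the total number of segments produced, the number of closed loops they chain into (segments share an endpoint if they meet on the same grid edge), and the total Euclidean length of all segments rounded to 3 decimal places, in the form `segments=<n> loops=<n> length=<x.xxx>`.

segments=10 loops=1 length=6.914

cell (3,0): code 0100 → (3.981,1.000)–(4.000,0.989)
cell (3,1): code 1100 → (3.028,2.000)–(3.981,1.000)
cell (3,2): code 1100 → (3.507,3.000)–(3.028,2.000)
cell (3,3): code 1000 → (4.000,3.313)–(3.507,3.000)
cell (4,0): code 0010 → (4.000,0.989)–(4.034,1.000)
cell (4,1): code 0111 → (4.034,1.000)–(5.000,1.432)
cell (4,2): code 1011 → (5.000,2.894)–(4.880,3.000)
cell (4,3): code 0001 → (4.880,3.000)–(4.000,3.313)
cell (5,1): code 0010 → (5.000,1.432)–(5.352,2.000)
cell (5,2): code 0001 → (5.352,2.000)–(5.000,2.894)
total: 10 segments, chained into 1 closed loop(s), length Σ = 6.913537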